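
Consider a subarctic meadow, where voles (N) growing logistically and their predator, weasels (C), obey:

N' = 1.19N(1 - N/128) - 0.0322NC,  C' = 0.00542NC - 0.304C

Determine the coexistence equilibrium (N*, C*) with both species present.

N* ≈ 56.1, C* ≈ 20.8

From dC/dt = 0 with C > 0: 0.00542N* = 0.304, so N* = 56.1.
Substitute into dN/dt = 0: 1.19(1 - 56.1/128) = 0.0322C*.
The bracket is 0.562, giving C* = 0.669/0.0322 = 20.8.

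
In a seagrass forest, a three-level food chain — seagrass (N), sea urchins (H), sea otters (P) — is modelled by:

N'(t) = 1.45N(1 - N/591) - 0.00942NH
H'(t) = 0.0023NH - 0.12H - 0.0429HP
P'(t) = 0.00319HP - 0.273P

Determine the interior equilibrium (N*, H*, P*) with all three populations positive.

N* ≈ 262, H* ≈ 85.6, P* ≈ 11.3

From dP/dt = 0: 0.00319H* = 0.273, so H* = 85.6.
From dN/dt = 0: 1.45(1 - N*/591) = 0.00942·85.6, giving N* = 591·(1 - 0.556) = 262.
From dH/dt = 0: 0.0023·262 - 0.12 = 0.0429P*, so P* = 0.484/0.0429 = 11.3.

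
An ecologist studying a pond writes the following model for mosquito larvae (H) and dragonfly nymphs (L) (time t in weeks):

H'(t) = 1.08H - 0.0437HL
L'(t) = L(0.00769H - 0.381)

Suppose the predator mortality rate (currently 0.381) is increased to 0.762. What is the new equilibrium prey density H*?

At the interior fixed point, setting dL/dt = 0 with L > 0 fixes H* = (predator death rate)/(HL coefficient) — independent of the other coefficients.
With the change, H* = 0.762/0.00769 = 99.1; it rises from 49.5.

H* ≈ 99.1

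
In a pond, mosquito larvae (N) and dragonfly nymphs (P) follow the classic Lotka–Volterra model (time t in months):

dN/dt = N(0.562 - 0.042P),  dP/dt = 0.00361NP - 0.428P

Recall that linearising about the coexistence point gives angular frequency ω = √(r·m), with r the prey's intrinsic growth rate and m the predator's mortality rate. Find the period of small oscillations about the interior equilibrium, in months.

Here r = 0.562 and m = 0.428, so r·m = 0.241.
ω = √0.241 = 0.49 per month, hence T = 2π/ω ≈ 12.8 months.

T ≈ 12.8 months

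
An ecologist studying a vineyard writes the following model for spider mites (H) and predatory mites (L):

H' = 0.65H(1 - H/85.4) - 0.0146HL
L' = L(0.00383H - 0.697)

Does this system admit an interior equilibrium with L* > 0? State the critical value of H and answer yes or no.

The predator equation gives dL/dt > 0 only when H > 0.697/0.00383 = 182.
Without the predator, H → K = 85.4. Since 85.4 < 182, the predator cannot invade.

Threshold H = 182; K < 182, so no, the predator goes extinct.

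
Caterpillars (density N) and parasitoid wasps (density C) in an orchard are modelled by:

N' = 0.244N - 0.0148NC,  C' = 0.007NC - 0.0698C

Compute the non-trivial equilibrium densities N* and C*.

N* ≈ 9.97, C* ≈ 16.5

Set dC/dt = 0 with C > 0: 0.007N - 0.0698 = 0, so N* = 0.0698/0.007 = 9.97.
Set dN/dt = 0 with N > 0: 0.244 - 0.0148C = 0, so C* = 0.244/0.0148 = 16.5.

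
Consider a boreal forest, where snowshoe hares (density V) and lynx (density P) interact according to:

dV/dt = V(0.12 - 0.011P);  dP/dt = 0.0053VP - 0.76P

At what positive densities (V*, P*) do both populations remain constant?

Set dP/dt = 0 with P > 0: 0.0053V - 0.76 = 0, so V* = 0.76/0.0053 = 143.
Set dV/dt = 0 with V > 0: 0.12 - 0.011P = 0, so P* = 0.12/0.011 = 10.9.

V* ≈ 143, P* ≈ 10.9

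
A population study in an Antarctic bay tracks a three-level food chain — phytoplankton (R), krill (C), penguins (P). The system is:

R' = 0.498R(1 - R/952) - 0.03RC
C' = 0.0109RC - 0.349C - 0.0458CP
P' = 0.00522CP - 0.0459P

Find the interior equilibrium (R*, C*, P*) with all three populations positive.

R* ≈ 448, C* ≈ 8.79, P* ≈ 98.9

From dP/dt = 0: 0.00522C* = 0.0459, so C* = 8.79.
From dR/dt = 0: 0.498(1 - R*/952) = 0.03·8.79, giving R* = 952·(1 - 0.53) = 448.
From dC/dt = 0: 0.0109·448 - 0.349 = 0.0458P*, so P* = 4.53/0.0458 = 98.9.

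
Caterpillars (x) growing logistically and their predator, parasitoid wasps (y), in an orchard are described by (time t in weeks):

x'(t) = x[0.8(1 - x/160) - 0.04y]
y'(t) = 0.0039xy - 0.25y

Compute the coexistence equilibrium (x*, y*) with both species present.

From dy/dt = 0 with y > 0: 0.0039x* = 0.25, so x* = 64.1.
Substitute into dx/dt = 0: 0.8(1 - 64.1/160) = 0.04y*.
The bracket is 0.599, giving y* = 0.479/0.04 = 12.

x* ≈ 64.1, y* ≈ 12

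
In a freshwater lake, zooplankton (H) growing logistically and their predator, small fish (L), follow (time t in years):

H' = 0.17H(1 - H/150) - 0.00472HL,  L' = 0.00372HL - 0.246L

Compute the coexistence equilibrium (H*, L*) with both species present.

From dL/dt = 0 with L > 0: 0.00372H* = 0.246, so H* = 66.1.
Substitute into dH/dt = 0: 0.17(1 - 66.1/150) = 0.00472L*.
The bracket is 0.559, giving L* = 0.0951/0.00472 = 20.1.

H* ≈ 66.1, L* ≈ 20.1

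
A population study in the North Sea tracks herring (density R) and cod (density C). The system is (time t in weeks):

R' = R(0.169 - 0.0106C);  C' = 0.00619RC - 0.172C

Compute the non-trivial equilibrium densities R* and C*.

R* ≈ 27.8, C* ≈ 15.9

Set dC/dt = 0 with C > 0: 0.00619R - 0.172 = 0, so R* = 0.172/0.00619 = 27.8.
Set dR/dt = 0 with R > 0: 0.169 - 0.0106C = 0, so C* = 0.169/0.0106 = 15.9.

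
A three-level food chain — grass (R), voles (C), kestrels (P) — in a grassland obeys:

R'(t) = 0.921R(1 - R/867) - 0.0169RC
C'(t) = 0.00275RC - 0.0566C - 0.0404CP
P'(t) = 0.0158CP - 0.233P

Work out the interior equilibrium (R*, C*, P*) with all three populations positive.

From dP/dt = 0: 0.0158C* = 0.233, so C* = 14.7.
From dR/dt = 0: 0.921(1 - R*/867) = 0.0169·14.7, giving R* = 867·(1 - 0.271) = 632.
From dC/dt = 0: 0.00275·632 - 0.0566 = 0.0404P*, so P* = 1.68/0.0404 = 41.6.

R* ≈ 632, C* ≈ 14.7, P* ≈ 41.6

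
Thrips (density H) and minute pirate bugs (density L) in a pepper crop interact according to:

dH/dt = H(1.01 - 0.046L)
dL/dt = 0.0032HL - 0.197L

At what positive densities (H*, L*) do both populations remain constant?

Set dL/dt = 0 with L > 0: 0.0032H - 0.197 = 0, so H* = 0.197/0.0032 = 61.6.
Set dH/dt = 0 with H > 0: 1.01 - 0.046L = 0, so L* = 1.01/0.046 = 22.

H* ≈ 61.6, L* ≈ 22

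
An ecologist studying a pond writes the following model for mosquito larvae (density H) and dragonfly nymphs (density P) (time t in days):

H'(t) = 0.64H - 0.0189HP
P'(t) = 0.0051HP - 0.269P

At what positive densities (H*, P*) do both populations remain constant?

H* ≈ 52.7, P* ≈ 33.9

Set dP/dt = 0 with P > 0: 0.0051H - 0.269 = 0, so H* = 0.269/0.0051 = 52.7.
Set dH/dt = 0 with H > 0: 0.64 - 0.0189P = 0, so P* = 0.64/0.0189 = 33.9.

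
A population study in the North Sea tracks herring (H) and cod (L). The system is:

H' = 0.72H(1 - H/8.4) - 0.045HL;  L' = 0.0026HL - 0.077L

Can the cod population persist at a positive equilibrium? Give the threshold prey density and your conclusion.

The predator equation gives dL/dt > 0 only when H > 0.077/0.0026 = 29.6.
Without the predator, H → K = 8.4. Since 8.4 < 29.6, the predator cannot invade.

Threshold H = 29.6; K < 29.6, so no, the predator goes extinct.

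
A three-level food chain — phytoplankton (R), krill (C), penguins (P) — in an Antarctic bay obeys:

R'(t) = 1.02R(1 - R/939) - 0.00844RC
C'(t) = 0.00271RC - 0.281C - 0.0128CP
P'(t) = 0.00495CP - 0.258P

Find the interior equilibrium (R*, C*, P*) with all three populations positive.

From dP/dt = 0: 0.00495C* = 0.258, so C* = 52.1.
From dR/dt = 0: 1.02(1 - R*/939) = 0.00844·52.1, giving R* = 939·(1 - 0.431) = 534.
From dC/dt = 0: 0.00271·534 - 0.281 = 0.0128P*, so P* = 1.17/0.0128 = 91.1.

R* ≈ 534, C* ≈ 52.1, P* ≈ 91.1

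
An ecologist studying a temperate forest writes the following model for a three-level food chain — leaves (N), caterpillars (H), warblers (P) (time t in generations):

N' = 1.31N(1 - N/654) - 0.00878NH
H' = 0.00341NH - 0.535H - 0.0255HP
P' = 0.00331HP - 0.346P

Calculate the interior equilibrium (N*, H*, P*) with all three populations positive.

From dP/dt = 0: 0.00331H* = 0.346, so H* = 105.
From dN/dt = 0: 1.31(1 - N*/654) = 0.00878·105, giving N* = 654·(1 - 0.701) = 196.
From dH/dt = 0: 0.00341·196 - 0.535 = 0.0255P*, so P* = 0.133/0.0255 = 5.2.

N* ≈ 196, H* ≈ 105, P* ≈ 5.2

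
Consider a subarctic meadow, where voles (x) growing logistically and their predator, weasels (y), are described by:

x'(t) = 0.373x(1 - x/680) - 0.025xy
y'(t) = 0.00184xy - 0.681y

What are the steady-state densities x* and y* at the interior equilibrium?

From dy/dt = 0 with y > 0: 0.00184x* = 0.681, so x* = 370.
Substitute into dx/dt = 0: 0.373(1 - 370/680) = 0.025y*.
The bracket is 0.456, giving y* = 0.17/0.025 = 6.8.

x* ≈ 370, y* ≈ 6.8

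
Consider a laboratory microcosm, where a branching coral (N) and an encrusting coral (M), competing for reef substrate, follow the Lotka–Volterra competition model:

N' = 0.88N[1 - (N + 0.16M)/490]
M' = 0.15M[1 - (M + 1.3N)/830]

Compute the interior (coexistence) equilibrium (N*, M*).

N* ≈ 451, M* ≈ 244

Setting both brackets to zero gives the nullclines N + 0.16M = 490 and 1.3N + M = 830.
Substituting M = 830 - 1.3N into the first: N(1 - 0.16·1.3) = 490 - 0.16·830.
So N* = 357/0.792 = 451, and then M* = 830 - 1.3·451 = 244.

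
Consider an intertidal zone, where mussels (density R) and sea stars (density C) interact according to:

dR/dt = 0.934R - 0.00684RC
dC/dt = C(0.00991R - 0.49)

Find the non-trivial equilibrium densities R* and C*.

Set dC/dt = 0 with C > 0: 0.00991R - 0.49 = 0, so R* = 0.49/0.00991 = 49.4.
Set dR/dt = 0 with R > 0: 0.934 - 0.00684C = 0, so C* = 0.934/0.00684 = 137.

R* ≈ 49.4, C* ≈ 137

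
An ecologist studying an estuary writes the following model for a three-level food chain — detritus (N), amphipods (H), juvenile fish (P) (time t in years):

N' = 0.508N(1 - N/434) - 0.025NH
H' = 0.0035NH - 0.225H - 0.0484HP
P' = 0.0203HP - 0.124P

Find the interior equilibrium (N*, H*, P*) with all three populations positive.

N* ≈ 304, H* ≈ 6.11, P* ≈ 17.3

From dP/dt = 0: 0.0203H* = 0.124, so H* = 6.11.
From dN/dt = 0: 0.508(1 - N*/434) = 0.025·6.11, giving N* = 434·(1 - 0.301) = 304.
From dH/dt = 0: 0.0035·304 - 0.225 = 0.0484P*, so P* = 0.837/0.0484 = 17.3.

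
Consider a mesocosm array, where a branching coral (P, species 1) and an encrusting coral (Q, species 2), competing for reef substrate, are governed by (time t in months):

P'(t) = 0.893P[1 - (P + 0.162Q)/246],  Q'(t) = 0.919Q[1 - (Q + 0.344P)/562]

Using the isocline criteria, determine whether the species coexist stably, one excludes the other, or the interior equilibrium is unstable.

stable coexistence

Compare the nullcline intercepts: K1/α12 = 246/0.162 = 1520 > K2 = 562; K2/α21 = 562/0.344 = 1630 > K1 = 246.
Since both inequalities hold, each species can invade when rare, so the interior equilibrium is stable.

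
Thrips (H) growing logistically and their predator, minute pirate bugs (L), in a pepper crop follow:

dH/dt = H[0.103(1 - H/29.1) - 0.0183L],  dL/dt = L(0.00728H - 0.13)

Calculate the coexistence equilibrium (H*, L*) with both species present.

From dL/dt = 0 with L > 0: 0.00728H* = 0.13, so H* = 17.9.
Substitute into dH/dt = 0: 0.103(1 - 17.9/29.1) = 0.0183L*.
The bracket is 0.386, giving L* = 0.0398/0.0183 = 2.17.

H* ≈ 17.9, L* ≈ 2.17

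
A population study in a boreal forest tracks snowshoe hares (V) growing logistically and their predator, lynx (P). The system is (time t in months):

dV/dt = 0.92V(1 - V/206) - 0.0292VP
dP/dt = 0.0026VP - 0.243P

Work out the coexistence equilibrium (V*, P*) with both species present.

From dP/dt = 0 with P > 0: 0.0026V* = 0.243, so V* = 93.5.
Substitute into dV/dt = 0: 0.92(1 - 93.5/206) = 0.0292P*.
The bracket is 0.546, giving P* = 0.503/0.0292 = 17.2.

V* ≈ 93.5, P* ≈ 17.2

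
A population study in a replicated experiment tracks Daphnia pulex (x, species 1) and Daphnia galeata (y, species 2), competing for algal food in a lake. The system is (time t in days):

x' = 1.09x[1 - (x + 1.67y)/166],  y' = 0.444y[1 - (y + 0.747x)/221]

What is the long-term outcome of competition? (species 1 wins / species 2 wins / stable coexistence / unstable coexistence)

species 2 excludes species 1

Compare the nullcline intercepts: K1/α12 = 166/1.67 = 99.4 < K2 = 221; K2/α21 = 221/0.747 = 296 > K1 = 166.
Since the inequalities point opposite ways, species 2 can invade but species 1 cannot.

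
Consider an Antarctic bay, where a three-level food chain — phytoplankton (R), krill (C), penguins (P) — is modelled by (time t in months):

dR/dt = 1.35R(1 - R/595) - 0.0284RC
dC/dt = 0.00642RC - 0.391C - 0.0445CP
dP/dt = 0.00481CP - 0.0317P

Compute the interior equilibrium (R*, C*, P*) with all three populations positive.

From dP/dt = 0: 0.00481C* = 0.0317, so C* = 6.59.
From dR/dt = 0: 1.35(1 - R*/595) = 0.0284·6.59, giving R* = 595·(1 - 0.139) = 513.
From dC/dt = 0: 0.00642·513 - 0.391 = 0.0445P*, so P* = 2.9/0.0445 = 65.2.

R* ≈ 513, C* ≈ 6.59, P* ≈ 65.2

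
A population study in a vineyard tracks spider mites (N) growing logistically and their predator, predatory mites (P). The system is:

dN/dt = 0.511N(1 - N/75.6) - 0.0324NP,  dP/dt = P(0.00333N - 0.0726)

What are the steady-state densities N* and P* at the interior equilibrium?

N* ≈ 21.8, P* ≈ 11.2

From dP/dt = 0 with P > 0: 0.00333N* = 0.0726, so N* = 21.8.
Substitute into dN/dt = 0: 0.511(1 - 21.8/75.6) = 0.0324P*.
The bracket is 0.712, giving P* = 0.364/0.0324 = 11.2.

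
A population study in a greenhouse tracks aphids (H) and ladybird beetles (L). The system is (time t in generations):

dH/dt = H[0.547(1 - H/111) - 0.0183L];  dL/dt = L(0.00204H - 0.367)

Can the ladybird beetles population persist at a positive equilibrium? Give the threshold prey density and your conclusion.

Threshold H = 180; K < 180, so no, the predator goes extinct.

The predator equation gives dL/dt > 0 only when H > 0.367/0.00204 = 180.
Without the predator, H → K = 111. Since 111 < 180, the predator cannot invade.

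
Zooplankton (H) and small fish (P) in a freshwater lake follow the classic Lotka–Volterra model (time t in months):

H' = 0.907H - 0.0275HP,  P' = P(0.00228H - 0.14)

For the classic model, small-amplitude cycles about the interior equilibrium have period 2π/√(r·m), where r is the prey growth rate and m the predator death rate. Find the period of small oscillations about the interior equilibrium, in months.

Here r = 0.907 and m = 0.14, so r·m = 0.127.
ω = √0.127 = 0.356 per month, hence T = 2π/ω ≈ 17.6 months.

T ≈ 17.6 months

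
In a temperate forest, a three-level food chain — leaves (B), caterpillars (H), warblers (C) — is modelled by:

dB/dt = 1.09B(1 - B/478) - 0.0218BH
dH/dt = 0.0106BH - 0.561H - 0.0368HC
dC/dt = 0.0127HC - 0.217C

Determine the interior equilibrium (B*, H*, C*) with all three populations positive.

From dC/dt = 0: 0.0127H* = 0.217, so H* = 17.1.
From dB/dt = 0: 1.09(1 - B*/478) = 0.0218·17.1, giving B* = 478·(1 - 0.342) = 315.
From dH/dt = 0: 0.0106·315 - 0.561 = 0.0368C*, so C* = 2.77/0.0368 = 75.4.

B* ≈ 315, H* ≈ 17.1, C* ≈ 75.4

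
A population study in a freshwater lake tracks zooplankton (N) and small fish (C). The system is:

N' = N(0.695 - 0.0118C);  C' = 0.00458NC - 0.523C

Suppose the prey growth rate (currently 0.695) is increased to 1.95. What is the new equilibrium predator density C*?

C* ≈ 165

At the interior fixed point, setting dN/dt = 0 with N > 0 fixes C* = (prey growth rate)/(NC coefficient) — independent of the other coefficients.
With the change, C* = 1.95/0.0118 = 165; it rises from 58.9.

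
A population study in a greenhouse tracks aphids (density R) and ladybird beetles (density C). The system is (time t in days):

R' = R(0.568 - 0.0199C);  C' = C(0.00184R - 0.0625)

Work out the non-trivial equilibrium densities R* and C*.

R* ≈ 34, C* ≈ 28.5

Set dC/dt = 0 with C > 0: 0.00184R - 0.0625 = 0, so R* = 0.0625/0.00184 = 34.
Set dR/dt = 0 with R > 0: 0.568 - 0.0199C = 0, so C* = 0.568/0.0199 = 28.5.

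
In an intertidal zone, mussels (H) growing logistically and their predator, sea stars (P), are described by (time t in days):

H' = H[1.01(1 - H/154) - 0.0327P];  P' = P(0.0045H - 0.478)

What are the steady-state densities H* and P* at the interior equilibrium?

H* ≈ 106, P* ≈ 9.58

From dP/dt = 0 with P > 0: 0.0045H* = 0.478, so H* = 106.
Substitute into dH/dt = 0: 1.01(1 - 106/154) = 0.0327P*.
The bracket is 0.31, giving P* = 0.313/0.0327 = 9.58.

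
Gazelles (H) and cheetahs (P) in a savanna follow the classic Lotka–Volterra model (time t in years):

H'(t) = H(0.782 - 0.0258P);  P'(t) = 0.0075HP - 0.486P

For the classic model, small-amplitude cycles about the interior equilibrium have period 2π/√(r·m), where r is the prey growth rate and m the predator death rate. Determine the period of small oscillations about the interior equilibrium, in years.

T ≈ 10.2 years

Here r = 0.782 and m = 0.486, so r·m = 0.38.
ω = √0.38 = 0.616 per year, hence T = 2π/ω ≈ 10.2 years.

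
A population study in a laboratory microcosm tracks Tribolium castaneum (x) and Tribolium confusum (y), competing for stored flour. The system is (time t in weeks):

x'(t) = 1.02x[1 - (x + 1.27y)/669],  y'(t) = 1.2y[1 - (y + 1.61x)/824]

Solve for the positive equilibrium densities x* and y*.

x* ≈ 361, y* ≈ 242

Setting both brackets to zero gives the nullclines x + 1.27y = 669 and 1.61x + y = 824.
Substituting y = 824 - 1.61x into the first: x(1 - 1.27·1.61) = 669 - 1.27·824.
So x* = -377/-1.04 = 361, and then y* = 824 - 1.61·361 = 242.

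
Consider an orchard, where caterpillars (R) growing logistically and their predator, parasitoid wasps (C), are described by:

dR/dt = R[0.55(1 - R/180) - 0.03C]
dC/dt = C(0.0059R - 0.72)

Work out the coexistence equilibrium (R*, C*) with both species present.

R* ≈ 122, C* ≈ 5.9

From dC/dt = 0 with C > 0: 0.0059R* = 0.72, so R* = 122.
Substitute into dR/dt = 0: 0.55(1 - 122/180) = 0.03C*.
The bracket is 0.322, giving C* = 0.177/0.03 = 5.9.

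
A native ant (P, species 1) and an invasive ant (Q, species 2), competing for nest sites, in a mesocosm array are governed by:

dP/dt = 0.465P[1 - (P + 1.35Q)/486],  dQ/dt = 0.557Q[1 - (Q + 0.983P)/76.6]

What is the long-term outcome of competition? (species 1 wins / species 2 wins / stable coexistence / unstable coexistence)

species 1 excludes species 2

Compare the nullcline intercepts: K1/α12 = 486/1.35 = 360 > K2 = 76.6; K2/α21 = 76.6/0.983 = 77.9 < K1 = 486.
Since the inequalities point opposite ways, species 1 can invade but species 2 cannot.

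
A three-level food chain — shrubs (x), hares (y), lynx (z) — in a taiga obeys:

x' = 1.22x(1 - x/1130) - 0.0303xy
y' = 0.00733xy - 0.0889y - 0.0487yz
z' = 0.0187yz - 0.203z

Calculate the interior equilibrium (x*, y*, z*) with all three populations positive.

From dz/dt = 0: 0.0187y* = 0.203, so y* = 10.9.
From dx/dt = 0: 1.22(1 - x*/1130) = 0.0303·10.9, giving x* = 1130·(1 - 0.27) = 825.
From dy/dt = 0: 0.00733·825 - 0.0889 = 0.0487z*, so z* = 5.96/0.0487 = 122.

x* ≈ 825, y* ≈ 10.9, z* ≈ 122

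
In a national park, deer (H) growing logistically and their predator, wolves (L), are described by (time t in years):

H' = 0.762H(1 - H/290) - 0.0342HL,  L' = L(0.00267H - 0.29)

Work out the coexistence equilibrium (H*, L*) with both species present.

From dL/dt = 0 with L > 0: 0.00267H* = 0.29, so H* = 109.
Substitute into dH/dt = 0: 0.762(1 - 109/290) = 0.0342L*.
The bracket is 0.625, giving L* = 0.477/0.0342 = 13.9.

H* ≈ 109, L* ≈ 13.9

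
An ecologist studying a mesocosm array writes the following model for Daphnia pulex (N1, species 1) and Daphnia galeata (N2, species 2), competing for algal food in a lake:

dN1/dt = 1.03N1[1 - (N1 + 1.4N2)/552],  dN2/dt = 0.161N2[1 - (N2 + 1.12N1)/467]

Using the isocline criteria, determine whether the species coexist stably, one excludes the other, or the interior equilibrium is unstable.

Compare the nullcline intercepts: K1/α12 = 552/1.4 = 394 < K2 = 467; K2/α21 = 467/1.12 = 417 < K1 = 552.
Since both are reversed, neither can invade when rare; the interior point is a saddle.

unstable coexistence (outcome depends on initial conditions)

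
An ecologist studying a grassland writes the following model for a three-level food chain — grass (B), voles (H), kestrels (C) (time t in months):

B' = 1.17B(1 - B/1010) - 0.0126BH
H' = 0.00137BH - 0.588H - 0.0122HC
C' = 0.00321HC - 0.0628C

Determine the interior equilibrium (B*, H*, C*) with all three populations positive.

From dC/dt = 0: 0.00321H* = 0.0628, so H* = 19.6.
From dB/dt = 0: 1.17(1 - B*/1010) = 0.0126·19.6, giving B* = 1010·(1 - 0.211) = 797.
From dH/dt = 0: 0.00137·797 - 0.588 = 0.0122C*, so C* = 0.504/0.0122 = 41.3.

B* ≈ 797, H* ≈ 19.6, C* ≈ 41.3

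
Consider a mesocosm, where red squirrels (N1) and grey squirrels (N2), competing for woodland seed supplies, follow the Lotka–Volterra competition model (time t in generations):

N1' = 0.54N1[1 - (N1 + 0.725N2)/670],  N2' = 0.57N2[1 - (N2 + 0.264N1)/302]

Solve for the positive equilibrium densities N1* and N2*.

N1* ≈ 558, N2* ≈ 155

Setting both brackets to zero gives the nullclines N1 + 0.725N2 = 670 and 0.264N1 + N2 = 302.
Substituting N2 = 302 - 0.264N1 into the first: N1(1 - 0.725·0.264) = 670 - 0.725·302.
So N1* = 451/0.809 = 558, and then N2* = 302 - 0.264·558 = 155.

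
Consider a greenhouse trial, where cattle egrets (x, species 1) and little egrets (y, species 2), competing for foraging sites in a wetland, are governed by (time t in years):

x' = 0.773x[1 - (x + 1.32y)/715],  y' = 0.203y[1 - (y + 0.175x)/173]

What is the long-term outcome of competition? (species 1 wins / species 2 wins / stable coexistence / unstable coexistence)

Compare the nullcline intercepts: K1/α12 = 715/1.32 = 542 > K2 = 173; K2/α21 = 173/0.175 = 989 > K1 = 715.
Since both inequalities hold, each species can invade when rare, so the interior equilibrium is stable.

stable coexistence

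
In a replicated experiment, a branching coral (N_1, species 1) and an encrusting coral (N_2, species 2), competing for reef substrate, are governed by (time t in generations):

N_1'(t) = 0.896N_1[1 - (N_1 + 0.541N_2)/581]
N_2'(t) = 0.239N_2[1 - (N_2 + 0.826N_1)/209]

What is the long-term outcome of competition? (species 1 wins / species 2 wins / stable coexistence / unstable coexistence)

species 1 excludes species 2

Compare the nullcline intercepts: K1/α12 = 581/0.541 = 1070 > K2 = 209; K2/α21 = 209/0.826 = 253 < K1 = 581.
Since the inequalities point opposite ways, species 1 can invade but species 2 cannot.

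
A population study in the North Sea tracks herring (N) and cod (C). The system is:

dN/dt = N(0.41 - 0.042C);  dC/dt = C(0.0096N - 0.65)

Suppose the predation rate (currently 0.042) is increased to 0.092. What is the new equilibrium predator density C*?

C* ≈ 4.46

At the interior fixed point, setting dN/dt = 0 with N > 0 fixes C* = (prey growth rate)/(NC coefficient) — independent of the other coefficients.
With the change, C* = 0.41/0.092 = 4.46; it falls from 9.76.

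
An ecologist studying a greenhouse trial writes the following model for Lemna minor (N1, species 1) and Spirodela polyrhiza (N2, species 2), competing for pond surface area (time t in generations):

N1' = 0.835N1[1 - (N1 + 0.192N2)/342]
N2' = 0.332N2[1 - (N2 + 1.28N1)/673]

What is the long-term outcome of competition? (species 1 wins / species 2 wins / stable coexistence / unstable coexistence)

Compare the nullcline intercepts: K1/α12 = 342/0.192 = 1780 > K2 = 673; K2/α21 = 673/1.28 = 526 > K1 = 342.
Since both inequalities hold, each species can invade when rare, so the interior equilibrium is stable.

stable coexistence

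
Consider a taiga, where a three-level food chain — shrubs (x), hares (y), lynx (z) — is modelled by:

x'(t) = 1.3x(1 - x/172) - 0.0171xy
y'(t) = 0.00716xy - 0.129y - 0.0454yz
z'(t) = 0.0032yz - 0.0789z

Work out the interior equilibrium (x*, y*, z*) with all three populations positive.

From dz/dt = 0: 0.0032y* = 0.0789, so y* = 24.7.
From dx/dt = 0: 1.3(1 - x*/172) = 0.0171·24.7, giving x* = 172·(1 - 0.324) = 116.
From dy/dt = 0: 0.00716·116 - 0.129 = 0.0454z*, so z* = 0.703/0.0454 = 15.5.

x* ≈ 116, y* ≈ 24.7, z* ≈ 15.5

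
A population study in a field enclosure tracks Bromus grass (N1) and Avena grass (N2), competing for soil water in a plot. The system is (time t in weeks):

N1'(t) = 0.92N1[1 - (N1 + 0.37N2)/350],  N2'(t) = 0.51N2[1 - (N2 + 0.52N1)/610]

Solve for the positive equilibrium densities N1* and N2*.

N1* ≈ 154, N2* ≈ 530

Setting both brackets to zero gives the nullclines N1 + 0.37N2 = 350 and 0.52N1 + N2 = 610.
Substituting N2 = 610 - 0.52N1 into the first: N1(1 - 0.37·0.52) = 350 - 0.37·610.
So N1* = 124/0.808 = 154, and then N2* = 610 - 0.52·154 = 530.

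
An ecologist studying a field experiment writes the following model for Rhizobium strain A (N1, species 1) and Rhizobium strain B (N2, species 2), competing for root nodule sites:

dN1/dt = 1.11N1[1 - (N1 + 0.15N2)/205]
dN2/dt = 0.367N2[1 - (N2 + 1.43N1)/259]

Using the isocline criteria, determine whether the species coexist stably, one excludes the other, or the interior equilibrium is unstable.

Compare the nullcline intercepts: K1/α12 = 205/0.15 = 1370 > K2 = 259; K2/α21 = 259/1.43 = 181 < K1 = 205.
Since the inequalities point opposite ways, species 1 can invade but species 2 cannot.

species 1 excludes species 2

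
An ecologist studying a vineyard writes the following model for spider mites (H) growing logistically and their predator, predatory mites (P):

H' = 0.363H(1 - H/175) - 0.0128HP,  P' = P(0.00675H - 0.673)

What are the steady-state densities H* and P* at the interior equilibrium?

From dP/dt = 0 with P > 0: 0.00675H* = 0.673, so H* = 99.7.
Substitute into dH/dt = 0: 0.363(1 - 99.7/175) = 0.0128P*.
The bracket is 0.43, giving P* = 0.156/0.0128 = 12.2.

H* ≈ 99.7, P* ≈ 12.2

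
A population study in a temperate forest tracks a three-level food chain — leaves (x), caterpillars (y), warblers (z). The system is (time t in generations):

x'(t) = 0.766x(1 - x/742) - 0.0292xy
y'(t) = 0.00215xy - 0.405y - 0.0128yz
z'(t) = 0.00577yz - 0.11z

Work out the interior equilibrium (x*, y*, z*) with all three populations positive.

x* ≈ 203, y* ≈ 19.1, z* ≈ 2.42

From dz/dt = 0: 0.00577y* = 0.11, so y* = 19.1.
From dx/dt = 0: 0.766(1 - x*/742) = 0.0292·19.1, giving x* = 742·(1 - 0.727) = 203.
From dy/dt = 0: 0.00215·203 - 0.405 = 0.0128z*, so z* = 0.031/0.0128 = 2.42.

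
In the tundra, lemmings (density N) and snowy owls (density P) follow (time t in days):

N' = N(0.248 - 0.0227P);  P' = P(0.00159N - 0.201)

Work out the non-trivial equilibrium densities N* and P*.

Set dP/dt = 0 with P > 0: 0.00159N - 0.201 = 0, so N* = 0.201/0.00159 = 126.
Set dN/dt = 0 with N > 0: 0.248 - 0.0227P = 0, so P* = 0.248/0.0227 = 10.9.

N* ≈ 126, P* ≈ 10.9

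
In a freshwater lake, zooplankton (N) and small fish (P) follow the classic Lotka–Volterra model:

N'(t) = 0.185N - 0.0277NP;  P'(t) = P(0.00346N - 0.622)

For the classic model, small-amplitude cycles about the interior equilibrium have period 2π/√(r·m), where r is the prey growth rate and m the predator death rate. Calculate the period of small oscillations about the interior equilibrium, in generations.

Here r = 0.185 and m = 0.622, so r·m = 0.115.
ω = √0.115 = 0.339 per generation, hence T = 2π/ω ≈ 18.5 generations.

T ≈ 18.5 generations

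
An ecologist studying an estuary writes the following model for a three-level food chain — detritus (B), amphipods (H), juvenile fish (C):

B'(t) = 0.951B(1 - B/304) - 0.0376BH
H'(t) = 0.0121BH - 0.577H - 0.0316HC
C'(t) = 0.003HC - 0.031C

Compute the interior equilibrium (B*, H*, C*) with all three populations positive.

From dC/dt = 0: 0.003H* = 0.031, so H* = 10.3.
From dB/dt = 0: 0.951(1 - B*/304) = 0.0376·10.3, giving B* = 304·(1 - 0.409) = 180.
From dH/dt = 0: 0.0121·180 - 0.577 = 0.0316C*, so C* = 1.6/0.0316 = 50.6.

B* ≈ 180, H* ≈ 10.3, C* ≈ 50.6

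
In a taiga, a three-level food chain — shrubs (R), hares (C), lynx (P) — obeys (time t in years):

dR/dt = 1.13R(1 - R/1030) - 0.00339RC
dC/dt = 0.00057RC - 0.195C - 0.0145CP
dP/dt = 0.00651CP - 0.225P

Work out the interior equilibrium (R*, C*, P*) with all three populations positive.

R* ≈ 923, C* ≈ 34.6, P* ≈ 22.8

From dP/dt = 0: 0.00651C* = 0.225, so C* = 34.6.
From dR/dt = 0: 1.13(1 - R*/1030) = 0.00339·34.6, giving R* = 1030·(1 - 0.104) = 923.
From dC/dt = 0: 0.00057·923 - 0.195 = 0.0145P*, so P* = 0.331/0.0145 = 22.8.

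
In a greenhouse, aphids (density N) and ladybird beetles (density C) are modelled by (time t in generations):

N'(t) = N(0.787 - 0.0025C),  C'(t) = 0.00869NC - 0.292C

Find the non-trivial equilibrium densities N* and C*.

N* ≈ 33.6, C* ≈ 315

Set dC/dt = 0 with C > 0: 0.00869N - 0.292 = 0, so N* = 0.292/0.00869 = 33.6.
Set dN/dt = 0 with N > 0: 0.787 - 0.0025C = 0, so C* = 0.787/0.0025 = 315.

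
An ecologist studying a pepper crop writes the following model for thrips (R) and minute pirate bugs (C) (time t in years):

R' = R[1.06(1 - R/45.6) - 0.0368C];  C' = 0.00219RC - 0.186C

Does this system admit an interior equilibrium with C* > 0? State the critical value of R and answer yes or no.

Threshold R = 84.9; K < 84.9, so no, the predator goes extinct.

The predator equation gives dC/dt > 0 only when R > 0.186/0.00219 = 84.9.
Without the predator, R → K = 45.6. Since 45.6 < 84.9, the predator cannot invade.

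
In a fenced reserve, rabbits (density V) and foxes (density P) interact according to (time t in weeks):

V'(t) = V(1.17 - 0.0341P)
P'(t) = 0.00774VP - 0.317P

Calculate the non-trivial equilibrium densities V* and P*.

Set dP/dt = 0 with P > 0: 0.00774V - 0.317 = 0, so V* = 0.317/0.00774 = 41.
Set dV/dt = 0 with V > 0: 1.17 - 0.0341P = 0, so P* = 1.17/0.0341 = 34.3.

V* ≈ 41, P* ≈ 34.3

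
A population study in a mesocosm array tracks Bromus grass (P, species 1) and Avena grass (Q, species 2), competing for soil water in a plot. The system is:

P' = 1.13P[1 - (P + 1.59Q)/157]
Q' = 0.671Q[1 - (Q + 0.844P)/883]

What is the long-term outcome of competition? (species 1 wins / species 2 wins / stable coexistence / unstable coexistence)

species 2 excludes species 1

Compare the nullcline intercepts: K1/α12 = 157/1.59 = 98.7 < K2 = 883; K2/α21 = 883/0.844 = 1050 > K1 = 157.
Since the inequalities point opposite ways, species 2 can invade but species 1 cannot.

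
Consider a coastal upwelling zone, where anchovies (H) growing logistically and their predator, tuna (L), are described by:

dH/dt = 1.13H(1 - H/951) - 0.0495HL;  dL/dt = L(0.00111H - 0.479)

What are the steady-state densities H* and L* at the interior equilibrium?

From dL/dt = 0 with L > 0: 0.00111H* = 0.479, so H* = 432.
Substitute into dH/dt = 0: 1.13(1 - 432/951) = 0.0495L*.
The bracket is 0.546, giving L* = 0.617/0.0495 = 12.5.

H* ≈ 432, L* ≈ 12.5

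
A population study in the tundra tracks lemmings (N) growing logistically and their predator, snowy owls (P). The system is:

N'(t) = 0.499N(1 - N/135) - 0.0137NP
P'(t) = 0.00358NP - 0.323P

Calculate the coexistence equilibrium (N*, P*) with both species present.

N* ≈ 90.2, P* ≈ 12.1

From dP/dt = 0 with P > 0: 0.00358N* = 0.323, so N* = 90.2.
Substitute into dN/dt = 0: 0.499(1 - 90.2/135) = 0.0137P*.
The bracket is 0.332, giving P* = 0.166/0.0137 = 12.1.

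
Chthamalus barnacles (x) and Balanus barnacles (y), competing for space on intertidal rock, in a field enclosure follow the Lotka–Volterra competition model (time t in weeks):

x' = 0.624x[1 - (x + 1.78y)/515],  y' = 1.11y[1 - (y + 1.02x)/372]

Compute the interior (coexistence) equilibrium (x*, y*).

Setting both brackets to zero gives the nullclines x + 1.78y = 515 and 1.02x + y = 372.
Substituting y = 372 - 1.02x into the first: x(1 - 1.78·1.02) = 515 - 1.78·372.
So x* = -147/-0.816 = 180, and then y* = 372 - 1.02·180 = 188.

x* ≈ 180, y* ≈ 188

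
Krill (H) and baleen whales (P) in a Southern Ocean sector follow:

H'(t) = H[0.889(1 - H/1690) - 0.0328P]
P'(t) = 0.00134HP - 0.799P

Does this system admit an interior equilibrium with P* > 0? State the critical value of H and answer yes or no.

Threshold H = 596; K > 596, so yes, the predator persists.

The predator equation gives dP/dt > 0 only when H > 0.799/0.00134 = 596.
Without the predator, H → K = 1690. Since 1690 > 596, the predator can invade and persist.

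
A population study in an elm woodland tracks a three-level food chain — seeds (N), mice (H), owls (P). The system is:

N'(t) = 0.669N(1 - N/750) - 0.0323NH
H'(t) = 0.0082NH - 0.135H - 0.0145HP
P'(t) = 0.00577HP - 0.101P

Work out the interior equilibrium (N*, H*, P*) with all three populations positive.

N* ≈ 116, H* ≈ 17.5, P* ≈ 56.4

From dP/dt = 0: 0.00577H* = 0.101, so H* = 17.5.
From dN/dt = 0: 0.669(1 - N*/750) = 0.0323·17.5, giving N* = 750·(1 - 0.845) = 116.
From dH/dt = 0: 0.0082·116 - 0.135 = 0.0145P*, so P* = 0.817/0.0145 = 56.4.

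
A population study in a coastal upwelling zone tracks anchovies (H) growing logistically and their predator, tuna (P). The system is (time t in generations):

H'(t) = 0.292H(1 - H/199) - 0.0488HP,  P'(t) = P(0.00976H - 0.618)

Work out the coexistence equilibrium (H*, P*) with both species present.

H* ≈ 63.3, P* ≈ 4.08

From dP/dt = 0 with P > 0: 0.00976H* = 0.618, so H* = 63.3.
Substitute into dH/dt = 0: 0.292(1 - 63.3/199) = 0.0488P*.
The bracket is 0.682, giving P* = 0.199/0.0488 = 4.08.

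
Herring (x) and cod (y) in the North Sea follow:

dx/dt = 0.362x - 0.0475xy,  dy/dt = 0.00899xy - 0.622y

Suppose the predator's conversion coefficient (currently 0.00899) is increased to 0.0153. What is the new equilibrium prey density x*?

At the interior fixed point, setting dy/dt = 0 with y > 0 fixes x* = (predator death rate)/(xy coefficient) — independent of the other coefficients.
With the change, x* = 0.622/0.0153 = 40.7; it falls from 69.2.

x* ≈ 40.7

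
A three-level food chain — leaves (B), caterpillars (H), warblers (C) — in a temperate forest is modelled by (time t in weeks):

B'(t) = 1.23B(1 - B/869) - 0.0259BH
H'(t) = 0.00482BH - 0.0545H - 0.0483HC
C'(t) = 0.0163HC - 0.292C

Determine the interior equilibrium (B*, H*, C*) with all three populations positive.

B* ≈ 541, H* ≈ 17.9, C* ≈ 52.9

From dC/dt = 0: 0.0163H* = 0.292, so H* = 17.9.
From dB/dt = 0: 1.23(1 - B*/869) = 0.0259·17.9, giving B* = 869·(1 - 0.377) = 541.
From dH/dt = 0: 0.00482·541 - 0.0545 = 0.0483C*, so C* = 2.55/0.0483 = 52.9.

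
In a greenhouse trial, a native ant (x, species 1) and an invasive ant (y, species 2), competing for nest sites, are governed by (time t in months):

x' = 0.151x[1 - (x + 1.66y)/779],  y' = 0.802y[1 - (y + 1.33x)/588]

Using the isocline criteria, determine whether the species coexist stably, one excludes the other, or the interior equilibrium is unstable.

unstable coexistence (outcome depends on initial conditions)

Compare the nullcline intercepts: K1/α12 = 779/1.66 = 469 < K2 = 588; K2/α21 = 588/1.33 = 442 < K1 = 779.
Since both are reversed, neither can invade when rare; the interior point is a saddle.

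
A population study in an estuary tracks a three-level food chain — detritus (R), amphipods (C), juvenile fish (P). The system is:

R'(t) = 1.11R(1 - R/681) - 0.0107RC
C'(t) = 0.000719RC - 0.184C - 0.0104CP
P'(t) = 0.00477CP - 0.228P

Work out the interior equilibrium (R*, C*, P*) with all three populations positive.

R* ≈ 367, C* ≈ 47.8, P* ≈ 7.7

From dP/dt = 0: 0.00477C* = 0.228, so C* = 47.8.
From dR/dt = 0: 1.11(1 - R*/681) = 0.0107·47.8, giving R* = 681·(1 - 0.461) = 367.
From dC/dt = 0: 0.000719·367 - 0.184 = 0.0104P*, so P* = 0.08/0.0104 = 7.7.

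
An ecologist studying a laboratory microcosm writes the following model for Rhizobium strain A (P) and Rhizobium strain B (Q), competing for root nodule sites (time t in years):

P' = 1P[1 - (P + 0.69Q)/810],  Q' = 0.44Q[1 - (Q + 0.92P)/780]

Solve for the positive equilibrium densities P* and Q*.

Setting both brackets to zero gives the nullclines P + 0.69Q = 810 and 0.92P + Q = 780.
Substituting Q = 780 - 0.92P into the first: P(1 - 0.69·0.92) = 810 - 0.69·780.
So P* = 272/0.365 = 744, and then Q* = 780 - 0.92·744 = 95.3.

P* ≈ 744, Q* ≈ 95.3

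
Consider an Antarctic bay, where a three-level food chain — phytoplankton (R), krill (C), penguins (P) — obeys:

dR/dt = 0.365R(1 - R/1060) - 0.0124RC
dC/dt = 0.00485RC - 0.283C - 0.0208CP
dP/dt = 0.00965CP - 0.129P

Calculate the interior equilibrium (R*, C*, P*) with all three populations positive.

R* ≈ 579, C* ≈ 13.4, P* ≈ 121

From dP/dt = 0: 0.00965C* = 0.129, so C* = 13.4.
From dR/dt = 0: 0.365(1 - R*/1060) = 0.0124·13.4, giving R* = 1060·(1 - 0.454) = 579.
From dC/dt = 0: 0.00485·579 - 0.283 = 0.0208P*, so P* = 2.52/0.0208 = 121.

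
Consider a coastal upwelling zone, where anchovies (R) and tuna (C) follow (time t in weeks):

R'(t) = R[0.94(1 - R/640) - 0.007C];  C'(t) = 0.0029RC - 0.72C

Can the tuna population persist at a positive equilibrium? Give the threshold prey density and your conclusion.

The predator equation gives dC/dt > 0 only when R > 0.72/0.0029 = 248.
Without the predator, R → K = 640. Since 640 > 248, the predator can invade and persist.

Threshold R = 248; K > 248, so yes, the predator persists.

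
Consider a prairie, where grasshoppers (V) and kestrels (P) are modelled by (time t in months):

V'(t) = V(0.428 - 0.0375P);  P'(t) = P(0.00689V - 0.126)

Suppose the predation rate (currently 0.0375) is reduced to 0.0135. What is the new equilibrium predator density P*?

P* ≈ 31.7

At the interior fixed point, setting dV/dt = 0 with V > 0 fixes P* = (prey growth rate)/(VP coefficient) — independent of the other coefficients.
With the change, P* = 0.428/0.0135 = 31.7; it rises from 11.4.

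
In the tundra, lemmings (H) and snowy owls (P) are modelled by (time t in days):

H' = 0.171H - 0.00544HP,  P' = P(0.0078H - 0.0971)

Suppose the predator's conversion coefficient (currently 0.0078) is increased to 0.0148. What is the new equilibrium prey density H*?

H* ≈ 6.56

At the interior fixed point, setting dP/dt = 0 with P > 0 fixes H* = (predator death rate)/(HP coefficient) — independent of the other coefficients.
With the change, H* = 0.0971/0.0148 = 6.56; it falls from 12.4.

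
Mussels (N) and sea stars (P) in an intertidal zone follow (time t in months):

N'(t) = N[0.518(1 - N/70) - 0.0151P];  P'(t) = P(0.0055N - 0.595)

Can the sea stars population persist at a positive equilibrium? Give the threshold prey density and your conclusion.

The predator equation gives dP/dt > 0 only when N > 0.595/0.0055 = 108.
Without the predator, N → K = 70. Since 70 < 108, the predator cannot invade.

Threshold N = 108; K < 108, so no, the predator goes extinct.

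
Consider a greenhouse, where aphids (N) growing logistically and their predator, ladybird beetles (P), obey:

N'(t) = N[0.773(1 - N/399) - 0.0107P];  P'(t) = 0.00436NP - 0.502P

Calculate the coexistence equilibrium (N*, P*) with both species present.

N* ≈ 115, P* ≈ 51.4

From dP/dt = 0 with P > 0: 0.00436N* = 0.502, so N* = 115.
Substitute into dN/dt = 0: 0.773(1 - 115/399) = 0.0107P*.
The bracket is 0.711, giving P* = 0.55/0.0107 = 51.4.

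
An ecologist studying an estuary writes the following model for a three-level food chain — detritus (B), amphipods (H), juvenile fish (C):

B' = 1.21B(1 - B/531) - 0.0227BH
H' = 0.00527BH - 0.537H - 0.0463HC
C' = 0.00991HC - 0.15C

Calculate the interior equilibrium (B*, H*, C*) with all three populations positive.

From dC/dt = 0: 0.00991H* = 0.15, so H* = 15.1.
From dB/dt = 0: 1.21(1 - B*/531) = 0.0227·15.1, giving B* = 531·(1 - 0.284) = 380.
From dH/dt = 0: 0.00527·380 - 0.537 = 0.0463C*, so C* = 1.47/0.0463 = 31.7.

B* ≈ 380, H* ≈ 15.1, C* ≈ 31.7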